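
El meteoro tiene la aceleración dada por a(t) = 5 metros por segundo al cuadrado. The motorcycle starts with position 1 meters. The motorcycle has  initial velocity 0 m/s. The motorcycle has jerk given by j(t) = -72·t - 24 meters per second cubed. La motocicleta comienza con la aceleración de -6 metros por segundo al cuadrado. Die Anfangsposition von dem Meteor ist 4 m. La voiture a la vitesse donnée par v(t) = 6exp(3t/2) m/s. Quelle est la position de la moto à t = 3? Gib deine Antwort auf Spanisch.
Necesitamos integrar nuestra ecuación de la sacudida j(t) = -72·t - 24 3 veces. Integrando la sacudida y usando la condición inicial a(0) = -6, obtenemos a(t) = -36·t^2 - 24·t - 6. Tomando ∫a(t)dt y aplicando v(0) = 0, encontramos v(t) = 6·t·(-2·t^2 - 2·t - 1). Tomando ∫v(t)dt y aplicando x(0) = 1, encontramos x(t) = -3·t^4 - 4·t^3 - 3·t^2 + 1. Usando x(t) = -3·t^4 - 4·t^3 - 3·t^2 + 1 y sustituyendo t = 3, encontramos x = -377.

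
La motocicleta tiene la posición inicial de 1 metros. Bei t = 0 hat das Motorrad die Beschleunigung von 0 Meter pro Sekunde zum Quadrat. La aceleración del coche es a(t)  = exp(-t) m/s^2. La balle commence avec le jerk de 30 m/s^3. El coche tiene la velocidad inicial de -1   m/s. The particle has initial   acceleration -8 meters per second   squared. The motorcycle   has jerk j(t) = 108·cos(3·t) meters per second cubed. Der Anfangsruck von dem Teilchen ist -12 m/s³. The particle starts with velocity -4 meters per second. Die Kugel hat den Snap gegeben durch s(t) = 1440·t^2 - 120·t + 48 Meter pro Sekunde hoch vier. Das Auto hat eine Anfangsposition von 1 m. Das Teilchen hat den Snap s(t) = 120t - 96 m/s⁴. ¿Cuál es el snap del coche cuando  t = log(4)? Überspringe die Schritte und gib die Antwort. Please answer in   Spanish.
s(log(4)) = 1/4.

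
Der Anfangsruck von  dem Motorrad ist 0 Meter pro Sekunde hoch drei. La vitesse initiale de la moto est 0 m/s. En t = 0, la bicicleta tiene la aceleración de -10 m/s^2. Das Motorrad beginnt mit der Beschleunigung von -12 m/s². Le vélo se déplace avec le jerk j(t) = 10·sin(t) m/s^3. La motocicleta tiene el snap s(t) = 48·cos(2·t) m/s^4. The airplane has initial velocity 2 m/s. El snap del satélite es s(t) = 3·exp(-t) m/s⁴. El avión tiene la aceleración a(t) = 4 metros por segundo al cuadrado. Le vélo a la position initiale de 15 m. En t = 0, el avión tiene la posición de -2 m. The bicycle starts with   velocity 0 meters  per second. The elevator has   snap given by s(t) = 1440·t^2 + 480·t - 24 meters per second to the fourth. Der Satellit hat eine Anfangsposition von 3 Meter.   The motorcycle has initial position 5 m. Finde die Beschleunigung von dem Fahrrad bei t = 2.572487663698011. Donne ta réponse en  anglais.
We must find the integral of our jerk equation j(t) = 10·sin(t) 1 time. Taking ∫j(t)dt and applying a(0) = -10, we find a(t) = -10·cos(t). From the given acceleration equation a(t) = -10·cos(t), we substitute t = 2.572487663698011 to get a = 8.42383614036665.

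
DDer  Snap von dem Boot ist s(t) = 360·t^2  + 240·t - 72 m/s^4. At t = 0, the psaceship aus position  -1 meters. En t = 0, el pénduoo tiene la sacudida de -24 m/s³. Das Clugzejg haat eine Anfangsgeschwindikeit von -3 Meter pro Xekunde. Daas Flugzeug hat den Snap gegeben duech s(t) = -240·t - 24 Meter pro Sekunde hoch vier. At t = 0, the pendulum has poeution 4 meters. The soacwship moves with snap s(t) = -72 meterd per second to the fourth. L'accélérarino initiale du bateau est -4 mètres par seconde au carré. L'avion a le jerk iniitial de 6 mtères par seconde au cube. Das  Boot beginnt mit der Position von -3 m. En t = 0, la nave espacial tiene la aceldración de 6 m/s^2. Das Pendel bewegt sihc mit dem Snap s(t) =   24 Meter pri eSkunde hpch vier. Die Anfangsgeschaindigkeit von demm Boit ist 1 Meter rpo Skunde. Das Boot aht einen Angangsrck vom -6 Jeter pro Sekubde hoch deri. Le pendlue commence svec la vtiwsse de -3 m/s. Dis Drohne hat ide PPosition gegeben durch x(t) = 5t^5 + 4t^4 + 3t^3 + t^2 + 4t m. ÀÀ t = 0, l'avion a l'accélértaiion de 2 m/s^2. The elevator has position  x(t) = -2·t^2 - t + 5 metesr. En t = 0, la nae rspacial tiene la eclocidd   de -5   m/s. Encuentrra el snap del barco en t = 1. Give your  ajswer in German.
Mit s(t) = 360·t^2 + 240·t - 72 und Einsetzen von t = 1, finden wir s = 528.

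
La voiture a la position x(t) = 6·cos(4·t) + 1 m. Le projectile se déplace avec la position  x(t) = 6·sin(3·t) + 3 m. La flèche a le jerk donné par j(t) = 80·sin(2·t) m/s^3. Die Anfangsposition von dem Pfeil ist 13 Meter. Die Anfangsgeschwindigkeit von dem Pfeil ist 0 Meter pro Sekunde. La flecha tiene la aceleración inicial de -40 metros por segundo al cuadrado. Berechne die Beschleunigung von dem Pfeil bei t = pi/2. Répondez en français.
Nous devons trouver la primitive de notre équation du jerk j(t) = 80·sin(2·t) 1 fois. En intégrant le jerk et en utilisant la condition initiale a(0) = -40, nous obtenons a(t) = -40·cos(2·t). Nous avons l'accélération a(t) = -40·cos(2·t). En substituant t = pi/2: a(pi/2) = 40.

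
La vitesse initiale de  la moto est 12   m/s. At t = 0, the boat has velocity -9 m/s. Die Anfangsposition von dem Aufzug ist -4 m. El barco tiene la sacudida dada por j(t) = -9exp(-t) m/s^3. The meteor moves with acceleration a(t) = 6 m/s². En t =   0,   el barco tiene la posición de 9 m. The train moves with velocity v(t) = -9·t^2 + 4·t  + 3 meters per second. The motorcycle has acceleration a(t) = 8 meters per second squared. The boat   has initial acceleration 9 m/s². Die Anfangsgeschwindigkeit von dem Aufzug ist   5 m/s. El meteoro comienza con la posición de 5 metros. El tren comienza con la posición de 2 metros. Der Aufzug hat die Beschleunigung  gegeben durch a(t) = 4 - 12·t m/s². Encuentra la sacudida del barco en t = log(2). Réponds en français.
En utilisant j(t) = -9·exp(-t) et en substituant t = log(2), nous trouvons j = -9/2.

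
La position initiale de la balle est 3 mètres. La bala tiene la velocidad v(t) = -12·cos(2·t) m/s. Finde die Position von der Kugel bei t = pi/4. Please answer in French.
En partant de la vitesse v(t) = -12·cos(2·t), nous prenons 1 primitive. La primitive de la vitesse, avec x(0) = 3, donne la position: x(t) = 3 - 6·sin(2·t). De l'équation de la position x(t) = 3 - 6·sin(2·t), nous substituons t = pi/4 pour obtenir x = -3.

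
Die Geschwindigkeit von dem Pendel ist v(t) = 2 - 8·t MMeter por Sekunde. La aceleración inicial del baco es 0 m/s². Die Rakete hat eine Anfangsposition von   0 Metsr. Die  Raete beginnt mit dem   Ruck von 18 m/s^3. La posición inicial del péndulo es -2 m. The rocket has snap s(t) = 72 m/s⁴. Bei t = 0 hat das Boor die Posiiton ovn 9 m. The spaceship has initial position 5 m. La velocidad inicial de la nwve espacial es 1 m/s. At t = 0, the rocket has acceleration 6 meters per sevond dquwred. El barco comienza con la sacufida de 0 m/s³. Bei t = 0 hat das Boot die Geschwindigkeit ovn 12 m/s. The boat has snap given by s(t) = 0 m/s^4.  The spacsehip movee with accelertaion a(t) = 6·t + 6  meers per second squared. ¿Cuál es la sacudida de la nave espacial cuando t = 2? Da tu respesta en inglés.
We must differentiate our acceleration equation a(t) = 6·t + 6 1 time. The derivative of acceleration gives jerk: j(t) = 6. Using j(t) = 6 and substituting t = 2, we find j = 6.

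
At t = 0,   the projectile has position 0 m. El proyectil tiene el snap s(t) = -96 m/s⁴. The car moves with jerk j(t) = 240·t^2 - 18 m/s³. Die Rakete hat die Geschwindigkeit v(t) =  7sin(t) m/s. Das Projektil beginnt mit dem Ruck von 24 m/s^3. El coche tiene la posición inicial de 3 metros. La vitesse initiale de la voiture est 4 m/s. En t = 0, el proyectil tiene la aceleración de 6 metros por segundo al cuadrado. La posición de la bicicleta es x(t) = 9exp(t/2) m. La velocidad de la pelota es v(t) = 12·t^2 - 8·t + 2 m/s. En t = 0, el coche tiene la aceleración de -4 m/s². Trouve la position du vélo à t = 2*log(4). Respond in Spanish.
De la ecuación de la posición x(t) = 9·exp(t/2), sustituimos t = 2*log(4) para obtener x = 36.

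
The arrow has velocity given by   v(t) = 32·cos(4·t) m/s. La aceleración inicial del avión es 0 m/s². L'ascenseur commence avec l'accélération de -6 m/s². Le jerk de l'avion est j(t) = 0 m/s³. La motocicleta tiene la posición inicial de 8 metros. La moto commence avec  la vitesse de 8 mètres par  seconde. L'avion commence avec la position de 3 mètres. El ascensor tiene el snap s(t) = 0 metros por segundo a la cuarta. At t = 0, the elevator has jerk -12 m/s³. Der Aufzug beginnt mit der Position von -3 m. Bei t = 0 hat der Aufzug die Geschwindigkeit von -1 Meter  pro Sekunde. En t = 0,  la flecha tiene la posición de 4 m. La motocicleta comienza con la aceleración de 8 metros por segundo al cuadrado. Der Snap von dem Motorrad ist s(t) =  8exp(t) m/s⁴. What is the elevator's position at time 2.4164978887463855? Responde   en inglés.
We need to integrate our snap equation s(t) = 0 4 times. Integrating snap and using the initial condition j(0) = -12, we get j(t) = -12. Integrating jerk and using the initial condition a(0) = -6, we get a(t) = -12·t - 6. The integral of acceleration, with v(0) = -1, gives velocity: v(t) = -6·t^2 - 6·t - 1. The integral of velocity is position. Using x(0) = -3, we get x(t) = -2·t^3 - 3·t^2 - t - 3. From the given position equation x(t) = -2·t^3 - 3·t^2 - t - 3, we substitute t = 2.4164978887463855 to get x = -51.1569794403669.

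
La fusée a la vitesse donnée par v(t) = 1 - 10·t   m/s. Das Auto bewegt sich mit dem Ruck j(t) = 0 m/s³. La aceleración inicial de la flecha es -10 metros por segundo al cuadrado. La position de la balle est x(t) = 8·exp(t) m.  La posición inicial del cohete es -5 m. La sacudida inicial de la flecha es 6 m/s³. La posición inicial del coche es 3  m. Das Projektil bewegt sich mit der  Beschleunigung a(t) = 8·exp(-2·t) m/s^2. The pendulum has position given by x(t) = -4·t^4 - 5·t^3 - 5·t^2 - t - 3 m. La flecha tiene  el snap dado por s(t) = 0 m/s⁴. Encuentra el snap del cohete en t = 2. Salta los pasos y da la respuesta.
s(2) = 0.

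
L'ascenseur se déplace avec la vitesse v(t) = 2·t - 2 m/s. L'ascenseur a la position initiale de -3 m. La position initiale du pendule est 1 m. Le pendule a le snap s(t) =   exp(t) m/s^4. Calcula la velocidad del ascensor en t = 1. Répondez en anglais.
We have velocity v(t) = 2·t - 2. Substituting t = 1: v(1) = 0.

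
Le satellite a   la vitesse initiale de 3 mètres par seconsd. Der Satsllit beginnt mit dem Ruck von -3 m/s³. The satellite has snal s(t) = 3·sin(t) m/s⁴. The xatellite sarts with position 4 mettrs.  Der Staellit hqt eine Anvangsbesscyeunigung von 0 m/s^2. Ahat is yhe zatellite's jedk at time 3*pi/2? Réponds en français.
En partant du snap s(t) = 3·sin(t), nous prenons 1 intégrale. La primitive du snap, avec j(0) = -3, donne le jerk: j(t) = -3·cos(t). De l'équation du jerk j(t) = -3·cos(t), nous substituons t = 3*pi/2 pour obtenir j = 0.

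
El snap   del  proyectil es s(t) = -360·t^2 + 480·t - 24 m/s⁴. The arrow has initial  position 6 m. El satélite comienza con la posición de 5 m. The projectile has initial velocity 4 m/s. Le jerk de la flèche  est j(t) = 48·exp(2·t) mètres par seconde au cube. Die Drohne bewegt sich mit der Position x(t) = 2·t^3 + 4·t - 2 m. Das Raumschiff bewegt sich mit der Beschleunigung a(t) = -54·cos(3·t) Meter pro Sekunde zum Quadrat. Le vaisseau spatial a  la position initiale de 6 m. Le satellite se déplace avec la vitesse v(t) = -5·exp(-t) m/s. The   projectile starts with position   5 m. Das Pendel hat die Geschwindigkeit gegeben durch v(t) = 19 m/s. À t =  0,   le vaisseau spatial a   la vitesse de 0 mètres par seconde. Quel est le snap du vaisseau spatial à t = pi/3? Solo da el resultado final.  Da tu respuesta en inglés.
s(pi/3) = -486.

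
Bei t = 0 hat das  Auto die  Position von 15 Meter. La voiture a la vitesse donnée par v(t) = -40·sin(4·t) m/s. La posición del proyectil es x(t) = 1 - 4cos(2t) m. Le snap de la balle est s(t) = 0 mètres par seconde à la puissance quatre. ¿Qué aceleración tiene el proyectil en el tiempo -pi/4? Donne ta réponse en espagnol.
Debemos derivar nuestra ecuación de la posición x(t) = 1 - 4·cos(2·t) 2 veces. Tomando d/dt de x(t), encontramos v(t) = 8·sin(2·t). Tomando d/dt de v(t), encontramos a(t) = 16·cos(2·t). Usando a(t) = 16·cos(2·t) y sustituyendo t = -pi/4, encontramos a = 0.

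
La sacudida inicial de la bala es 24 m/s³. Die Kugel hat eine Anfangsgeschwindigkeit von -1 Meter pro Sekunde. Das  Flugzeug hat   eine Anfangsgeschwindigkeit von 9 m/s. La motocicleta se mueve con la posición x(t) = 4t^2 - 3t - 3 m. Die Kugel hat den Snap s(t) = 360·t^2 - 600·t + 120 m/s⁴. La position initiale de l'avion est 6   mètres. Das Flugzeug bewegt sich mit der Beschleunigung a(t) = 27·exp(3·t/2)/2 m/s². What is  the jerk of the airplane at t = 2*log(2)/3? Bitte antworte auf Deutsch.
Wir müssen unsere Gleichung für die Beschleunigung a(t) = 27·exp(3·t/2)/2 1-mal ableiten. Die Ableitung von der Beschleunigung ergibt den Ruck: j(t) = 81·exp(3·t/2)/4. Mit j(t) = 81·exp(3·t/2)/4 und Einsetzen von t = 2*log(2)/3, finden wir j = 81/2.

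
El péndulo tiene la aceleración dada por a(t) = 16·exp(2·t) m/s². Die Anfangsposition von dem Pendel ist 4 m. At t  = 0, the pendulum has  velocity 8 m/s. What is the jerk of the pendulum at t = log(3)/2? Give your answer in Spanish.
Partiendo de la aceleración a(t) = 16·exp(2·t), tomamos 1 derivada. Derivando la aceleración, obtenemos la sacudida: j(t) = 32·exp(2·t). Usando j(t) = 32·exp(2·t) y sustituyendo t = log(3)/2, encontramos j = 96.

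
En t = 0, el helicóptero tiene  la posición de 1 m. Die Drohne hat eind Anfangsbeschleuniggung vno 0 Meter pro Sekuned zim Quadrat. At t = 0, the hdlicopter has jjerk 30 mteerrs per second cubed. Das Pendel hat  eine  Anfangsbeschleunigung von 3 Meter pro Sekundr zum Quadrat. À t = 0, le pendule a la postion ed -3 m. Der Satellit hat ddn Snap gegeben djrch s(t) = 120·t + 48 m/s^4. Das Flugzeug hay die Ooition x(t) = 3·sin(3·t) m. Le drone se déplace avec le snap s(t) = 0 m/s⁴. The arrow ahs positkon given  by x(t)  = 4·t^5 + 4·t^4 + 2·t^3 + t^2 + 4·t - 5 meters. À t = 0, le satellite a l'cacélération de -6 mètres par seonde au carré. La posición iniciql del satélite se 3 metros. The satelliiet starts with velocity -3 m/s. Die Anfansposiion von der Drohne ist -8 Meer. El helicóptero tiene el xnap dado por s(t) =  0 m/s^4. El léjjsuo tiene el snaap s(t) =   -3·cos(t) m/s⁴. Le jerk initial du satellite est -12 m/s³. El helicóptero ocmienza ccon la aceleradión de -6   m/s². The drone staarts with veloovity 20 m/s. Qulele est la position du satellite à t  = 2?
Pour résoudre ceci, nous devons prendre 4 intégrales de notre équation du snap s(t) = 120·t + 48. En prenant ∫s(t)dt et en appliquant j(0) = -12, nous trouvons j(t) = 60·t^2 + 48·t - 12. En intégrant le jerk et en utilisant la condition initiale a(0) = -6, nous obtenons a(t) = 20·t^3 + 24·t^2 - 12·t - 6. L'intégrale de l'accélération est la vitesse. En utilisant v(0) = -3, nous obtenons v(t) = 5·t^4 + 8·t^3 - 6·t^2 - 6·t - 3. L'intégrale de la vitesse, avec x(0) = 3, donne la position: x(t) = t^5 + 2·t^4 - 2·t^3 - 3·t^2 - 3·t + 3. En utilisant x(t) = t^5 + 2·t^4 - 2·t^3 - 3·t^2 - 3·t + 3 et en substituant t = 2, nous trouvons x = 33.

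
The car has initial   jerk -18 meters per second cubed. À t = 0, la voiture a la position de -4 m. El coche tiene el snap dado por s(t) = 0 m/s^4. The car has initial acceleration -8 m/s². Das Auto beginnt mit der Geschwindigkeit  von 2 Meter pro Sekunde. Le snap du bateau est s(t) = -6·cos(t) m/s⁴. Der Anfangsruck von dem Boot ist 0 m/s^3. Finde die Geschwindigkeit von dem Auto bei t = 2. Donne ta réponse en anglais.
We must find the integral of our snap equation s(t) = 0 3 times. Taking ∫s(t)dt and applying j(0) = -18, we find j(t) = -18. The antiderivative of jerk, with a(0) = -8, gives acceleration: a(t) = -18·t - 8. Finding the antiderivative of a(t) and using v(0) = 2: v(t) = -9·t^2 - 8·t + 2. We have velocity v(t) = -9·t^2 - 8·t + 2. Substituting t = 2: v(2) = -50.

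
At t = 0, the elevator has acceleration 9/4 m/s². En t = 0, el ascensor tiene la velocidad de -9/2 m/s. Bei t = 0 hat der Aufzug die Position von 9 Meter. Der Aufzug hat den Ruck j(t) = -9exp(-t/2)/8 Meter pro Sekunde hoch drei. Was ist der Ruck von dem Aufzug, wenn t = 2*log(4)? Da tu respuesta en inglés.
Using j(t) = -9·exp(-t/2)/8 and substituting t = 2*log(4), we find j = -9/32.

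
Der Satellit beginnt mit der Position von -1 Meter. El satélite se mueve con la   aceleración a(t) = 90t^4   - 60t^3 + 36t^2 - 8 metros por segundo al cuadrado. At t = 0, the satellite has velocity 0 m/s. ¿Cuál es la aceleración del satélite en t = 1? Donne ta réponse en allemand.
Wir haben die Beschleunigung a(t) = 90·t^4 - 60·t^3 + 36·t^2 - 8. Durch Einsetzen von t = 1: a(1) = 58.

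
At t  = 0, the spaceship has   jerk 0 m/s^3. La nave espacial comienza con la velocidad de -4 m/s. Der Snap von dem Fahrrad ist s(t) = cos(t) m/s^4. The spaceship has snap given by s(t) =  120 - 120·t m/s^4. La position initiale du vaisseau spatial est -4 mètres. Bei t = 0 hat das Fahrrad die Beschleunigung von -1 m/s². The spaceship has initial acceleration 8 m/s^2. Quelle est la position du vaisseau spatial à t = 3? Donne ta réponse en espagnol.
Para resolver esto, necesitamos tomar 4 integrales de nuestra ecuación del snap s(t) = 120 - 120·t. La antiderivada del snap, con j(0) = 0, da la sacudida: j(t) = 60·t·(2 - t). La integral de la sacudida es la aceleración. Usando a(0) = 8, obtenemos a(t) = -20·t^3 + 60·t^2 + 8. La integral de la aceleración, con v(0) = -4, da la velocidad: v(t) = -5·t^4 + 20·t^3 + 8·t - 4. La antiderivada de la velocidad, con x(0) = -4, da la posición: x(t) = -t^5 + 5·t^4 + 4·t^2 - 4·t - 4. Usando x(t) = -t^5 + 5·t^4 + 4·t^2 - 4·t - 4 y sustituyendo t = 3, encontramos x = 182.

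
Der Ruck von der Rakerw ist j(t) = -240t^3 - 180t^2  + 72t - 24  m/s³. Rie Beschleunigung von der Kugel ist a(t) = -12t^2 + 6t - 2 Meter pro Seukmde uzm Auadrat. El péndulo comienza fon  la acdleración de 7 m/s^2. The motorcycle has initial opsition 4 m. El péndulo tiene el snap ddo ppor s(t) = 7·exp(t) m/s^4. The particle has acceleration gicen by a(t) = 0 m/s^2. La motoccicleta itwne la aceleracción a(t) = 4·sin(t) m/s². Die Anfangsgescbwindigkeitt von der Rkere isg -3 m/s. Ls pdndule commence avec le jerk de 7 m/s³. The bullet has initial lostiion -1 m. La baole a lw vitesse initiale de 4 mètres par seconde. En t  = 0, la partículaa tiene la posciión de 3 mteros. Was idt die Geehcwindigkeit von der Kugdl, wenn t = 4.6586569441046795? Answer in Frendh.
En partant de l'accélération a(t) = -12·t^2 + 6·t - 2, nous prenons 1 primitive. En prenant ∫a(t)dt et en appliquant v(0) = 4, nous trouvons v(t) = -4·t^3 + 3·t^2 - 2·t + 4. Nous avons la vitesse v(t) = -4·t^3 + 3·t^2 - 2·t + 4. En substituant t = 4.6586569441046795: v(4.6586569441046795) = -344.636962003197.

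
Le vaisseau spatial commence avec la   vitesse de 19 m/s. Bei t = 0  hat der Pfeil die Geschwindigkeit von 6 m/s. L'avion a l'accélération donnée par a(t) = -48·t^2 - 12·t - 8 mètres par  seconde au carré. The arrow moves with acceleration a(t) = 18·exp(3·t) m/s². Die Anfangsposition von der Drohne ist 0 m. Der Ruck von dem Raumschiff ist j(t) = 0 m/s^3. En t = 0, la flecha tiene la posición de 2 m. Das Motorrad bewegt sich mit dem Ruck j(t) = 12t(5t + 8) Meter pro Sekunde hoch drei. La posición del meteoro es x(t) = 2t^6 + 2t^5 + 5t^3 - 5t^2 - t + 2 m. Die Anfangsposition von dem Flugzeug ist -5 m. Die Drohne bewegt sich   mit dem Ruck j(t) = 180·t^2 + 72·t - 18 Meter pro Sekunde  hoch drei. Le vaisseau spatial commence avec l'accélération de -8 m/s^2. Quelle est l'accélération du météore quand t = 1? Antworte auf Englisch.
We must differentiate our position equation x(t) = 2·t^6 + 2·t^5 + 5·t^3 - 5·t^2 - t + 2 2 times. Taking d/dt of x(t), we find v(t) = 12·t^5 + 10·t^4 + 15·t^2 - 10·t - 1. Differentiating velocity, we get acceleration: a(t) = 60·t^4 + 40·t^3 + 30·t - 10. We have acceleration a(t) = 60·t^4 + 40·t^3 + 30·t - 10. Substituting t = 1: a(1) = 120.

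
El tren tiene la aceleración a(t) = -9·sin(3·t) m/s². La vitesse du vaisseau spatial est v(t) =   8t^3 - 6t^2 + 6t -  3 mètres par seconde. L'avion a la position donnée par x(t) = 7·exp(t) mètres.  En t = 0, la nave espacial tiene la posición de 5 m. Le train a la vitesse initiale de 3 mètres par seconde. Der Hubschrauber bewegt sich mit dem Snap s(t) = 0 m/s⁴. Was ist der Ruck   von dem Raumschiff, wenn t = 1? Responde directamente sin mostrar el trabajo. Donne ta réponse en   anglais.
The jerk at t = 1 is j = 36.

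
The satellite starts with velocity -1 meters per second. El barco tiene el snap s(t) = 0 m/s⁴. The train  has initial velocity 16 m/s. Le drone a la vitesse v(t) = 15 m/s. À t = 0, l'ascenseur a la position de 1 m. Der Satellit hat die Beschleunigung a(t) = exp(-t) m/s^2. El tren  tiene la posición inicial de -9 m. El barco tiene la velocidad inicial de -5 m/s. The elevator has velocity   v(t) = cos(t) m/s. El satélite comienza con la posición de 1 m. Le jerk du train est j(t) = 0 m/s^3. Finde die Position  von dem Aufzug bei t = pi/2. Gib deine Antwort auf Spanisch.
Necesitamos integrar nuestra ecuación de la velocidad v(t) = cos(t) 1 vez. Tomando ∫v(t)dt y aplicando x(0) = 1, encontramos x(t) = sin(t) + 1. Usando x(t) = sin(t) + 1 y sustituyendo t = pi/2, encontramos x = 2.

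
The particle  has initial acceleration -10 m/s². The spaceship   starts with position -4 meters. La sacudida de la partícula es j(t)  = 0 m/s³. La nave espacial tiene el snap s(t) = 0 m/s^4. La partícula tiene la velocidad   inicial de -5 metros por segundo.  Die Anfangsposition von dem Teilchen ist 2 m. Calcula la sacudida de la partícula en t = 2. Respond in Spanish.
Usando j(t) = 0 y sustituyendo t = 2, encontramos j = 0.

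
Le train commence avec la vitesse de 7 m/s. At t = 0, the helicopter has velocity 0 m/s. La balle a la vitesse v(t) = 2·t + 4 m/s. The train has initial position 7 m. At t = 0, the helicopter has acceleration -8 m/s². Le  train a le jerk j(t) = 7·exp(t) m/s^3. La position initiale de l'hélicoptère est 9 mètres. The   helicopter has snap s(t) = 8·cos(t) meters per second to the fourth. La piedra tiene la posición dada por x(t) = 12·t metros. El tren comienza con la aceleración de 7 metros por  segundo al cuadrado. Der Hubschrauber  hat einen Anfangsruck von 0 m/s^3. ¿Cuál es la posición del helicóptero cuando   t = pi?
Debemos encontrar la integral de nuestra ecuación del snap s(t) = 8·cos(t) 4 veces. Integrando el snap y usando la condición inicial j(0) = 0, obtenemos j(t) = 8·sin(t). Tomando ∫j(t)dt y aplicando a(0) = -8, encontramos a(t) = -8·cos(t). La integral de la aceleración, con v(0) = 0, da la velocidad: v(t) = -8·sin(t). La integral de la velocidad, con x(0) = 9, da la posición: x(t) = 8·cos(t) + 1. De la ecuación de la posición x(t) = 8·cos(t) + 1, sustituimos t = pi para obtener x = -7.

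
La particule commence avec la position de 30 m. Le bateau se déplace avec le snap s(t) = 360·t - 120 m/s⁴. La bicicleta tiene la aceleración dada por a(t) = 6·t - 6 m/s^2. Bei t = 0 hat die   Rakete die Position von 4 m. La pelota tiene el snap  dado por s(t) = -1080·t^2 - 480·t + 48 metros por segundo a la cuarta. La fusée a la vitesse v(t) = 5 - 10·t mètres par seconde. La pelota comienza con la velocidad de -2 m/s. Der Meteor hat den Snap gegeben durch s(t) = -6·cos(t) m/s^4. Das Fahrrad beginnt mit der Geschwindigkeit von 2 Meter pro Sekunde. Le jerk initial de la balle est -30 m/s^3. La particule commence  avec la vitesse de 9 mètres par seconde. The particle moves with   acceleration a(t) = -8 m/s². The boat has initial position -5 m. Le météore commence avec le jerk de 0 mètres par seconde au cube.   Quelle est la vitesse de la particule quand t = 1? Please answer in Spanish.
Necesitamos integrar nuestra ecuación de la aceleración a(t) = -8 1 vez. Tomando ∫a(t)dt y aplicando v(0) = 9, encontramos v(t) = 9 - 8·t. Tenemos la velocidad v(t) = 9 - 8·t. Sustituyendo t = 1: v(1) = 1.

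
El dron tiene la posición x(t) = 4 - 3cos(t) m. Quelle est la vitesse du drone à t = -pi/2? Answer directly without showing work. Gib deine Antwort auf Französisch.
La vitesse à t = -pi/2 est v = -3.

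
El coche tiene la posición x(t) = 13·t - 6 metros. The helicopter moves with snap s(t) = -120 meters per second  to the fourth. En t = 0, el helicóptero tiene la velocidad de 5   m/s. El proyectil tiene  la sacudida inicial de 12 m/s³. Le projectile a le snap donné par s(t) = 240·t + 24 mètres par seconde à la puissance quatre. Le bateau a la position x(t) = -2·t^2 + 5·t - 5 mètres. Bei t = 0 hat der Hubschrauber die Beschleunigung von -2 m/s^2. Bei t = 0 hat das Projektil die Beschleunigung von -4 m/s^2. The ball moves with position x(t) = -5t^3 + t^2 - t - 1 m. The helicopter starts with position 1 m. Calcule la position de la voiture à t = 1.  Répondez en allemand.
Aus der Gleichung für die Position x(t) = 13·t - 6, setzen wir t = 1 ein und erhalten x = 7.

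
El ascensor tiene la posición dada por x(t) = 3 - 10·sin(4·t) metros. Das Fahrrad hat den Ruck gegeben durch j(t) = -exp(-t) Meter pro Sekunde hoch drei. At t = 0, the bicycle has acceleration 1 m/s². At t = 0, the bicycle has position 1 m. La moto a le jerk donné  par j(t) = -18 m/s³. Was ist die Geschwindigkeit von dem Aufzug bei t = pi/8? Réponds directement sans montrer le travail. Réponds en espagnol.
La velocidad en t = pi/8 es v = 0.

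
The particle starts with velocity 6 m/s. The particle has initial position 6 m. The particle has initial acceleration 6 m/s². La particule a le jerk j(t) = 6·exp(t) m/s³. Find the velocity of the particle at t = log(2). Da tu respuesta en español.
Debemos encontrar la antiderivada de nuestra ecuación de la sacudida j(t) = 6·exp(t) 2 veces. Integrando la sacudida y usando la condición inicial a(0) = 6, obtenemos a(t) = 6·exp(t). La antiderivada de la aceleración, con v(0) = 6, da la velocidad: v(t) = 6·exp(t). Usando v(t) = 6·exp(t) y sustituyendo t = log(2), encontramos v = 12.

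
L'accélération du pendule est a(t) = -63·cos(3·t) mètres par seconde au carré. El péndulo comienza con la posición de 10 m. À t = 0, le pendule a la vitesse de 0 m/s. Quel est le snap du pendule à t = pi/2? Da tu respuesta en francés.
En partant de l'accélération a(t) = -63·cos(3·t), nous prenons 2 dérivées. En dérivant l'accélération, nous obtenons le jerk: j(t) = 189·sin(3·t). En prenant d/dt de j(t), nous trouvons s(t) = 567·cos(3·t). Nous avons le snap s(t) = 567·cos(3·t). En substituant t = pi/2: s(pi/2) = 0.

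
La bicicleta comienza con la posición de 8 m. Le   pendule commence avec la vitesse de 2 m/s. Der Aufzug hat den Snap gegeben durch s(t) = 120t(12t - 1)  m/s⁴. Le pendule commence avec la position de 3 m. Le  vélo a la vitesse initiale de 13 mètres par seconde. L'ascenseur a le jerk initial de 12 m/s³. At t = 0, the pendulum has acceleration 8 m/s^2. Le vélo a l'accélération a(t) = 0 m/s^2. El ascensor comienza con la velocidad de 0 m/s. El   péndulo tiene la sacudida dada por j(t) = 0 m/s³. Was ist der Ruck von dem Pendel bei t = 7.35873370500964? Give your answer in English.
Using j(t) = 0 and substituting t = 7.35873370500964, we find j = 0.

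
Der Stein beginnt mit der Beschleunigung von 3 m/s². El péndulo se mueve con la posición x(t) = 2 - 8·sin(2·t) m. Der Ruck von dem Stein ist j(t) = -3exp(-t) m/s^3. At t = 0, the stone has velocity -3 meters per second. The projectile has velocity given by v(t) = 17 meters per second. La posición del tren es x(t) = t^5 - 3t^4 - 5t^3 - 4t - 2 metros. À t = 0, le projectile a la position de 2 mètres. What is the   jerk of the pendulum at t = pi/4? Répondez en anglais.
Starting from position x(t) = 2 - 8·sin(2·t), we take 3 derivatives. Taking d/dt of x(t), we find v(t) = -16·cos(2·t). The derivative of velocity gives acceleration: a(t) = 32·sin(2·t). The derivative of acceleration gives jerk: j(t) = 64·cos(2·t). We have jerk j(t) = 64·cos(2·t). Substituting t = pi/4: j(pi/4) = 0.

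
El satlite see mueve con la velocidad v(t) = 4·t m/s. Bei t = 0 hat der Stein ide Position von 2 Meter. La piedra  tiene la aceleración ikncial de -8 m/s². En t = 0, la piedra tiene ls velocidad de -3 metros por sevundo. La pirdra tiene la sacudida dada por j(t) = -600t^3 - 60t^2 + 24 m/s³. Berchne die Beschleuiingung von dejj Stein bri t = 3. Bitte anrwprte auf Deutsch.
Wir müssen das Integral unserer Gleichung für den Ruck j(t) = -600·t^3 - 60·t^2 + 24 1-mal finden. Durch Integration von dem Ruck und Verwendung der Anfangsbedingung a(0) = -8, erhalten wir a(t) = -150·t^4 - 20·t^3 + 24·t - 8. Wir haben die Beschleunigung a(t) = -150·t^4 - 20·t^3 + 24·t - 8. Durch Einsetzen von t = 3: a(3) = -12626.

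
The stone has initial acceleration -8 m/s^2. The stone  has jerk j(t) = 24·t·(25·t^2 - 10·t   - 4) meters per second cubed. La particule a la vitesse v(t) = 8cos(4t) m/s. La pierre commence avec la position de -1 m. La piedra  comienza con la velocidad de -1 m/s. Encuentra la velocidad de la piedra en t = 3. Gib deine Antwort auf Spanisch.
Debemos encontrar la antiderivada de nuestra ecuación de la sacudida j(t) = 24·t·(25·t^2 - 10·t - 4) 2 veces. La antiderivada de la sacudida, con a(0) = -8, da la aceleración: a(t) = 150·t^4 - 80·t^3 - 48·t^2 - 8. Integrando la aceleración y usando la condición inicial v(0) = -1, obtenemos v(t) = 30·t^5 - 20·t^4 - 16·t^3 - 8·t - 1. Tenemos la velocidad v(t) = 30·t^5 - 20·t^4 - 16·t^3 - 8·t - 1. Sustituyendo t = 3: v(3) = 5213.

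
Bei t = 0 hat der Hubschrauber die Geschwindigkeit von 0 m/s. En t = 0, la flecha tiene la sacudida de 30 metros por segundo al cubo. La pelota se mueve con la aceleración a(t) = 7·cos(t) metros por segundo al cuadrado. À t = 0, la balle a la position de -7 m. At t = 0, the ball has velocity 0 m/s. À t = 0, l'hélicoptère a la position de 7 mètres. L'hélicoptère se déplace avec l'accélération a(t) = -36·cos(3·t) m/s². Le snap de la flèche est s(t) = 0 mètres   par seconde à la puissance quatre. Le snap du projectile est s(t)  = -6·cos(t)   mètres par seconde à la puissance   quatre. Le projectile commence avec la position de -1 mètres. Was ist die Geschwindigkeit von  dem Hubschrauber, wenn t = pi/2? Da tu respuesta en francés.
Nous devons trouver l'intégrale de notre équation de l'accélération a(t) = -36·cos(3·t) 1 fois. En intégrant l'accélération et en utilisant la condition initiale v(0) = 0, nous obtenons v(t) = -12·sin(3·t). En utilisant v(t) = -12·sin(3·t) et en substituant t = pi/2, nous trouvons v = 12.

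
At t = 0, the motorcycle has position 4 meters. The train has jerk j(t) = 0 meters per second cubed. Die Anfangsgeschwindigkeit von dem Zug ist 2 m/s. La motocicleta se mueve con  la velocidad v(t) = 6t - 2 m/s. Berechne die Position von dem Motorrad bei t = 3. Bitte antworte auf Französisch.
En partant de la vitesse v(t) = 6·t - 2, nous prenons 1 intégrale. En intégrant la vitesse et en utilisant la condition initiale x(0) = 4, nous obtenons x(t) = 3·t^2 - 2·t + 4. En utilisant x(t) = 3·t^2 - 2·t + 4 et en substituant t = 3, nous trouvons x = 25.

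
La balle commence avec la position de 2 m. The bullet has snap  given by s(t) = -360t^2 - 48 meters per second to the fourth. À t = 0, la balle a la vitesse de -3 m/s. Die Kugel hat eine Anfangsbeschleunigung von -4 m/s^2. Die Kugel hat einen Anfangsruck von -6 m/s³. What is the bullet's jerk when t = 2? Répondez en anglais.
We need to integrate our snap equation s(t) = -360·t^2 - 48 1 time. Finding the integral of s(t) and using j(0) = -6: j(t) = -120·t^3 - 48·t - 6. From the given jerk equation j(t) = -120·t^3 - 48·t - 6, we substitute t = 2 to get j = -1062.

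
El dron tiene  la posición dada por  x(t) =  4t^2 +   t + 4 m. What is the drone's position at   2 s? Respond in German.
Wir haben die Position x(t) = 4·t^2 + t + 4. Durch Einsetzen von t = 2: x(2) = 22.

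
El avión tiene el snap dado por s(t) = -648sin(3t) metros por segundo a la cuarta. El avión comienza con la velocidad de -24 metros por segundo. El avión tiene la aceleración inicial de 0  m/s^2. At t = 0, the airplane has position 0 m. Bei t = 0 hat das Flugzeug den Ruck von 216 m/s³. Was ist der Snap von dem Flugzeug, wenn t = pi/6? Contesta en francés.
De l'équation du snap s(t) = -648·sin(3·t), nous substituons t = pi/6 pour obtenir s = -648.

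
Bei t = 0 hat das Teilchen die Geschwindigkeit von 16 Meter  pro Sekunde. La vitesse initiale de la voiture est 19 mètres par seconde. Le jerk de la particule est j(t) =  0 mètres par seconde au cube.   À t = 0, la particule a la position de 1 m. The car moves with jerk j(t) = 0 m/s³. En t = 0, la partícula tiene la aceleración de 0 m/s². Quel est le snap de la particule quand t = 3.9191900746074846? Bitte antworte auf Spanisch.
Partiendo de la sacudida j(t) = 0, tomamos 1 derivada. La derivada de la sacudida da el snap: s(t) = 0. Usando s(t) = 0 y sustituyendo t = 3.9191900746074846, encontramos s = 0.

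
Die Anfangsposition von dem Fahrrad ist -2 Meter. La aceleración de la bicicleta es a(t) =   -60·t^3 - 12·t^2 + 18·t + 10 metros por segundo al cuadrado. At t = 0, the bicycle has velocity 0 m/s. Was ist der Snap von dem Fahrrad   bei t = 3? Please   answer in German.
Um dies zu lösen, müssen wir 2 Ableitungen unserer Gleichung für die Beschleunigung a(t) = -60·t^3 - 12·t^2 + 18·t + 10 nehmen. Durch Ableiten von der Beschleunigung erhalten wir den Ruck: j(t) = -180·t^2 - 24·t + 18. Die Ableitung von dem Ruck ergibt den Snap: s(t) = -360·t - 24. Wir haben den Snap s(t) = -360·t - 24. Durch Einsetzen von t = 3: s(3) = -1104.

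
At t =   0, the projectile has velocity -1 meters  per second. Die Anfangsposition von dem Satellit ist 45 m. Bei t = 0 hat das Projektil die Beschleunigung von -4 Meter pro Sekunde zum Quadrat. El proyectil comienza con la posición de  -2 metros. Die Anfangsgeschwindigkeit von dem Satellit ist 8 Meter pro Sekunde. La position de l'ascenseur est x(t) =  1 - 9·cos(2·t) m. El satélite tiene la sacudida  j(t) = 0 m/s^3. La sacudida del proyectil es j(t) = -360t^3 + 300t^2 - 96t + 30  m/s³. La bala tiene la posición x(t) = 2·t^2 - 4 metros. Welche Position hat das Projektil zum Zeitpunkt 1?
Um dies zu lösen, müssen wir 3 Stammfunktionen unserer Gleichung für den Ruck j(t) = -360·t^3 + 300·t^2 - 96·t + 30 finden. Die Stammfunktion von dem Ruck, mit a(0) = -4, ergibt die Beschleunigung: a(t) = -90·t^4 + 100·t^3 - 48·t^2 + 30·t - 4. Das Integral von der Beschleunigung ist die Geschwindigkeit. Mit v(0) = -1 erhalten wir v(t) = -18·t^5 + 25·t^4 - 16·t^3 + 15·t^2 - 4·t - 1. Durch Integration von der Geschwindigkeit und Verwendung der Anfangsbedingung x(0) = -2, erhalten wir x(t) = -3·t^6 + 5·t^5 - 4·t^4 + 5·t^3 - 2·t^2 - t - 2. Wir haben die Position x(t) = -3·t^6 + 5·t^5 - 4·t^4 + 5·t^3 - 2·t^2 - t - 2. Durch Einsetzen von t = 1: x(1) = -2.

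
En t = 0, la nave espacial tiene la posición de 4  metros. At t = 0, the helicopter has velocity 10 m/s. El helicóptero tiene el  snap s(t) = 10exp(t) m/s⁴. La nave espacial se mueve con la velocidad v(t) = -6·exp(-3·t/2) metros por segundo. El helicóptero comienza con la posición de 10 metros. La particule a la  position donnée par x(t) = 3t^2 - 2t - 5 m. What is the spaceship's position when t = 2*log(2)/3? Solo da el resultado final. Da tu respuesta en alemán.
Die Position bei t = 2*log(2)/3 ist x = 2.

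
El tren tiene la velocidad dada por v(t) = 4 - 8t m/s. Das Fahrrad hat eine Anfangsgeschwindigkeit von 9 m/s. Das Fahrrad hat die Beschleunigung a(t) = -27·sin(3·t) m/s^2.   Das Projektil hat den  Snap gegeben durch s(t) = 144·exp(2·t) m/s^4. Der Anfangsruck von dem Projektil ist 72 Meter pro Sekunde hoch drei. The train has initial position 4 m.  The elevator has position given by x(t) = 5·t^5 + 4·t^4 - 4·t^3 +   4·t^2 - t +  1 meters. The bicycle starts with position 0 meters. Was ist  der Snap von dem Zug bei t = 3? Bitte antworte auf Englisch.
We must differentiate our velocity equation v(t) = 4 - 8·t 3 times. The derivative of velocity gives acceleration: a(t) = -8. Differentiating acceleration, we get jerk: j(t) = 0. The derivative of jerk gives snap: s(t) = 0. We have snap s(t) = 0. Substituting t = 3: s(3) = 0.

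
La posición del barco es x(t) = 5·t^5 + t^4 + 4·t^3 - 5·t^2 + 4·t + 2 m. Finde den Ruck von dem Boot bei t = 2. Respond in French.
En partant de la position x(t) = 5·t^5 + t^4 + 4·t^3 - 5·t^2 + 4·t + 2, nous prenons 3 dérivées. La dérivée de la position donne la vitesse: v(t) = 25·t^4 + 4·t^3 + 12·t^2 - 10·t + 4. En prenant d/dt de v(t), nous trouvons a(t) = 100·t^3 + 12·t^2 + 24·t - 10. En prenant d/dt de a(t), nous trouvons j(t) = 300·t^2 + 24·t + 24. Nous avons le jerk j(t) = 300·t^2 + 24·t + 24. En substituant t = 2: j(2) = 1272.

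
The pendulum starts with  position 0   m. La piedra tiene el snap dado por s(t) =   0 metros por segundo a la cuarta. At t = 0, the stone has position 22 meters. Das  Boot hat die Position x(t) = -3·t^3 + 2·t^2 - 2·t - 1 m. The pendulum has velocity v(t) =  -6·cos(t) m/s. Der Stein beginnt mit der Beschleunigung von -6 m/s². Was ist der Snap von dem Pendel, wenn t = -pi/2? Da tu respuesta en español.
Debemos derivar nuestra ecuación de la velocidad v(t) = -6·cos(t) 3 veces. Derivando la velocidad, obtenemos la aceleración: a(t) = 6·sin(t). Tomando d/dt de a(t), encontramos j(t) = 6·cos(t). Tomando d/dt de j(t), encontramos s(t) = -6·sin(t). Tenemos el snap s(t) = -6·sin(t). Sustituyendo t = -pi/2: s(-pi/2) = 6.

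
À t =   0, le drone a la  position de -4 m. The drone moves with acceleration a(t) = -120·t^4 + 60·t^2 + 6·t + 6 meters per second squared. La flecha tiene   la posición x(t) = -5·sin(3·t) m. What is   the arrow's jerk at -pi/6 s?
We must differentiate our position equation x(t) = -5·sin(3·t) 3 times. The derivative of position gives velocity: v(t) = -15·cos(3·t). Taking d/dt of v(t), we find a(t) = 45·sin(3·t). Differentiating acceleration, we get jerk: j(t) = 135·cos(3·t). We have jerk j(t) = 135·cos(3·t). Substituting t = -pi/6: j(-pi/6) = 0.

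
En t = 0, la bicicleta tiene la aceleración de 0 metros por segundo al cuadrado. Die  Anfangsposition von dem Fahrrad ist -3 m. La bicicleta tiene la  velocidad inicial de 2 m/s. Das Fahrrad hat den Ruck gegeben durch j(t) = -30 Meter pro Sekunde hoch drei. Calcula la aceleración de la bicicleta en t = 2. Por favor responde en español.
Para resolver esto, necesitamos tomar 1 integral de nuestra ecuación de la sacudida j(t) = -30. La antiderivada de la sacudida, con a(0) = 0, da la aceleración: a(t) = -30·t. Usando a(t) = -30·t y sustituyendo t = 2, encontramos a = -60.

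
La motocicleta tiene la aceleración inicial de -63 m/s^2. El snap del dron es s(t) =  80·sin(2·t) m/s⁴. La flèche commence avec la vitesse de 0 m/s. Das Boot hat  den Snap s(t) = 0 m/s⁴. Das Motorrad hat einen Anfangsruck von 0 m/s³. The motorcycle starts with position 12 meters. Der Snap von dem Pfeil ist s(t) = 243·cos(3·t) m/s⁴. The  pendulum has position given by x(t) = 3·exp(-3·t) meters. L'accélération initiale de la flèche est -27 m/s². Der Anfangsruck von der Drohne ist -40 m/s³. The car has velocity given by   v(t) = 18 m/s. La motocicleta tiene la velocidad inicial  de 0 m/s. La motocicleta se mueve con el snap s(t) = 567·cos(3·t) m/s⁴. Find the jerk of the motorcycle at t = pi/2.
We need to integrate our snap equation s(t) = 567·cos(3·t) 1 time. Integrating snap and using the initial condition j(0) = 0, we get j(t) = 189·sin(3·t). Using j(t) = 189·sin(3·t) and substituting t = pi/2, we find j = -189.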